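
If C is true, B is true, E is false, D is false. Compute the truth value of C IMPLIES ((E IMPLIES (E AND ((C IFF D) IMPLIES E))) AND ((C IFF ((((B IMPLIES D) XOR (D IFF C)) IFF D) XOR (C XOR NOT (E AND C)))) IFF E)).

False

Substituting C=True, B=True, E=False, D=False:
C IFF D = True IFF False = False
(C IFF D) IMPLIES E = False IMPLIES False = True
E AND ((C IFF D) IMPLIES E) = False AND True = False
E IMPLIES (E AND ((C IFF D) IMPLIES E)) = False IMPLIES False = True
B IMPLIES D = True IMPLIES False = False
D IFF C = False IFF True = False
(B IMPLIES D) XOR (D IFF C) = False XOR False = False
((B IMPLIES D) XOR (D IFF C)) IFF D = False IFF False = True
E AND C = False AND True = False
NOT (E AND C) = NOT False = True
C XOR NOT (E AND C) = True XOR True = False
(((B IMPLIES D) XOR (D IFF C)) IFF D) XOR (C XOR NOT (E AND C)) = True XOR False = True
C IFF ((((B IMPLIES D) XOR (D IFF C)) IFF D) XOR (C XOR NOT (E AND C))) = True IFF True = True
(C IFF ((((B IMPLIES D) XOR (D IFF C)) IFF D) XOR (C XOR NOT (E AND C)))) IFF E = True IFF False = False
(E IMPLIES (E AND ((C IFF D) IMPLIES E))) AND ((C IFF ((((B IMPLIES D) XOR (D IFF C)) IFF D) XOR (C XOR NOT (E AND C)))) IFF E) = True AND False = False
C IMPLIES ((E IMPLIES (E AND ((C IFF D) IMPLIES E))) AND ((C IFF ((((B IMPLIES D) XOR (D IFF C)) IFF D) XOR (C XOR NOT (E AND C)))) IFF E)) = True IMPLIES False = False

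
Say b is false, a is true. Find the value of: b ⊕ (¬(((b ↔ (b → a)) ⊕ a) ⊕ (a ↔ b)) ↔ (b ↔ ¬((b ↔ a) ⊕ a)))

Substituting b=False, a=True:
b → a = False → True = True
b ↔ (b → a) = False ↔ True = False
(b ↔ (b → a)) ⊕ a = False ⊕ True = True
a ↔ b = True ↔ False = False
((b ↔ (b → a)) ⊕ a) ⊕ (a ↔ b) = True ⊕ False = True
¬(((b ↔ (b → a)) ⊕ a) ⊕ (a ↔ b)) = ¬True = False
b ↔ a = False ↔ True = False
(b ↔ a) ⊕ a = False ⊕ True = True
¬((b ↔ a) ⊕ a) = ¬True = False
b ↔ ¬((b ↔ a) ⊕ a) = False ↔ False = True
¬(((b ↔ (b → a)) ⊕ a) ⊕ (a ↔ b)) ↔ (b ↔ ¬((b ↔ a) ⊕ a)) = False ↔ True = False
b ⊕ (¬(((b ↔ (b → a)) ⊕ a) ⊕ (a ↔ b)) ↔ (b ↔ ¬((b ↔ a) ⊕ a))) = False ⊕ False = False

False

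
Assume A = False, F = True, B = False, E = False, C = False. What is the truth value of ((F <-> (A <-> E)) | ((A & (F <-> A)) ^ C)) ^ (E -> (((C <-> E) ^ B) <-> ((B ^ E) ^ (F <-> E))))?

False

A <-> E = False <-> False = True
F <-> (A <-> E) = True <-> True = True
F <-> A = True <-> False = False
A & (F <-> A) = False & False = False
(A & (F <-> A)) ^ C = False ^ False = False
(F <-> (A <-> E)) | ((A & (F <-> A)) ^ C) = True | False = True
C <-> E = False <-> False = True
(C <-> E) ^ B = True ^ False = True
B ^ E = False ^ False = False
F <-> E = True <-> False = False
(B ^ E) ^ (F <-> E) = False ^ False = False
((C <-> E) ^ B) <-> ((B ^ E) ^ (F <-> E)) = True <-> False = False
E -> (((C <-> E) ^ B) <-> ((B ^ E) ^ (F <-> E))) = False -> False = True
((F <-> (A <-> E)) | ((A & (F <-> A)) ^ C)) ^ (E -> (((C <-> E) ^ B) <-> ((B ^ E) ^ (F <-> E)))) = True ^ True = False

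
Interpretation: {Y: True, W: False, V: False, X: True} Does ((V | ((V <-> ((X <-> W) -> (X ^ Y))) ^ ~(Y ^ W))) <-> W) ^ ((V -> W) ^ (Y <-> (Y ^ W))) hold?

X <-> W = True <-> False = False
X ^ Y = True ^ True = False
(X <-> W) -> (X ^ Y) = False -> False = True
V <-> ((X <-> W) -> (X ^ Y)) = False <-> True = False
Y ^ W = True ^ False = True
~(Y ^ W) = ~True = False
(V <-> ((X <-> W) -> (X ^ Y))) ^ ~(Y ^ W) = False ^ False = False
V | ((V <-> ((X <-> W) -> (X ^ Y))) ^ ~(Y ^ W)) = False | False = False
(V | ((V <-> ((X <-> W) -> (X ^ Y))) ^ ~(Y ^ W))) <-> W = False <-> False = True
V -> W = False -> False = True
Y ^ W = True ^ False = True
Y <-> (Y ^ W) = True <-> True = True
(V -> W) ^ (Y <-> (Y ^ W)) = True ^ True = False
((V | ((V <-> ((X <-> W) -> (X ^ Y))) ^ ~(Y ^ W))) <-> W) ^ ((V -> W) ^ (Y <-> (Y ^ W))) = True ^ False = True

True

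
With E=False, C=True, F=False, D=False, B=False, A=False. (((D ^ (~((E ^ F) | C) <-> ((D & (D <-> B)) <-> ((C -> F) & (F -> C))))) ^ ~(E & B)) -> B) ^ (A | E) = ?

False

E ^ F = False ^ False = False
(E ^ F) | C = False | True = True
~((E ^ F) | C) = ~True = False
D <-> B = False <-> False = True
D & (D <-> B) = False & True = False
C -> F = True -> False = False
F -> C = False -> True = True
(C -> F) & (F -> C) = False & True = False
(D & (D <-> B)) <-> ((C -> F) & (F -> C)) = False <-> False = True
~((E ^ F) | C) <-> ((D & (D <-> B)) <-> ((C -> F) & (F -> C))) = False <-> True = False
D ^ (~((E ^ F) | C) <-> ((D & (D <-> B)) <-> ((C -> F) & (F -> C)))) = False ^ False = False
E & B = False & False = False
~(E & B) = ~False = True
(D ^ (~((E ^ F) | C) <-> ((D & (D <-> B)) <-> ((C -> F) & (F -> C))))) ^ ~(E & B) = False ^ True = True
((D ^ (~((E ^ F) | C) <-> ((D & (D <-> B)) <-> ((C -> F) & (F -> C))))) ^ ~(E & B)) -> B = True -> False = False
A | E = False | False = False
(((D ^ (~((E ^ F) | C) <-> ((D & (D <-> B)) <-> ((C -> F) & (F -> C))))) ^ ~(E & B)) -> B) ^ (A | E) = False ^ False = False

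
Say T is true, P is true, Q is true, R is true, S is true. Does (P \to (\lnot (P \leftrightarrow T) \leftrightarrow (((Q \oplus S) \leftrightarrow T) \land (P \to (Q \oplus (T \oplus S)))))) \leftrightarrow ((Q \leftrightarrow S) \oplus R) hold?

\text{False}

P \leftrightarrow T = \text{True} \leftrightarrow \text{True} = \text{True}
\lnot (P \leftrightarrow T) = \lnot \text{True} = \text{False}
Q \oplus S = \text{True} \oplus \text{True} = \text{False}
(Q \oplus S) \leftrightarrow T = \text{False} \leftrightarrow \text{True} = \text{False}
T \oplus S = \text{True} \oplus \text{True} = \text{False}
Q \oplus (T \oplus S) = \text{True} \oplus \text{False} = \text{True}
P \to (Q \oplus (T \oplus S)) = \text{True} \to \text{True} = \text{True}
((Q \oplus S) \leftrightarrow T) \land (P \to (Q \oplus (T \oplus S))) = \text{False} \land \text{True} = \text{False}
\lnot (P \leftrightarrow T) \leftrightarrow (((Q \oplus S) \leftrightarrow T) \land (P \to (Q \oplus (T \oplus S)))) = \text{False} \leftrightarrow \text{False} = \text{True}
P \to (\lnot (P \leftrightarrow T) \leftrightarrow (((Q \oplus S) \leftrightarrow T) \land (P \to (Q \oplus (T \oplus S))))) = \text{True} \to \text{True} = \text{True}
Q \leftrightarrow S = \text{True} \leftrightarrow \text{True} = \text{True}
(Q \leftrightarrow S) \oplus R = \text{True} \oplus \text{True} = \text{False}
(P \to (\lnot (P \leftrightarrow T) \leftrightarrow (((Q \oplus S) \leftrightarrow T) \land (P \to (Q \oplus (T \oplus S)))))) \leftrightarrow ((Q \leftrightarrow S) \oplus R) = \text{True} \leftrightarrow \text{False} = \text{False}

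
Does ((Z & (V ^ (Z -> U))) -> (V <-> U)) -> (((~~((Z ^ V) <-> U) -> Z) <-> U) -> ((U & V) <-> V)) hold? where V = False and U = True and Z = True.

Z -> U = True -> True = True
V ^ (Z -> U) = False ^ True = True
Z & (V ^ (Z -> U)) = True & True = True
V <-> U = False <-> True = False
(Z & (V ^ (Z -> U))) -> (V <-> U) = True -> False = False
Z ^ V = True ^ False = True
(Z ^ V) <-> U = True <-> True = True
~((Z ^ V) <-> U) = ~True = False
~~((Z ^ V) <-> U) = ~False = True
~~((Z ^ V) <-> U) -> Z = True -> True = True
(~~((Z ^ V) <-> U) -> Z) <-> U = True <-> True = True
U & V = True & False = False
(U & V) <-> V = False <-> False = True
((~~((Z ^ V) <-> U) -> Z) <-> U) -> ((U & V) <-> V) = True -> True = True
((Z & (V ^ (Z -> U))) -> (V <-> U)) -> (((~~((Z ^ V) <-> U) -> Z) <-> U) -> ((U & V) <-> V)) = False -> True = True

True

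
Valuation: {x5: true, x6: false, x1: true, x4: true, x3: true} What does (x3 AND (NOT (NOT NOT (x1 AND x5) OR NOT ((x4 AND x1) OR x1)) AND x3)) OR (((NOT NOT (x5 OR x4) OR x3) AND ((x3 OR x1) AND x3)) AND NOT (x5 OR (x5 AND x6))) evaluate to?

false

Substituting x5=true, x6=false, x1=true, x4=true, x3=true:
x1 AND x5 = true AND true = true
NOT (x1 AND x5) = NOT true = false
NOT NOT (x1 AND x5) = NOT false = true
x4 AND x1 = true AND true = true
(x4 AND x1) OR x1 = true OR true = true
NOT ((x4 AND x1) OR x1) = NOT true = false
NOT NOT (x1 AND x5) OR NOT ((x4 AND x1) OR x1) = true OR false = true
NOT (NOT NOT (x1 AND x5) OR NOT ((x4 AND x1) OR x1)) = NOT true = false
NOT (NOT NOT (x1 AND x5) OR NOT ((x4 AND x1) OR x1)) AND x3 = false AND true = false
x3 AND (NOT (NOT NOT (x1 AND x5) OR NOT ((x4 AND x1) OR x1)) AND x3) = true AND false = false
x5 OR x4 = true OR true = true
NOT (x5 OR x4) = NOT true = false
NOT NOT (x5 OR x4) = NOT false = true
NOT NOT (x5 OR x4) OR x3 = true OR true = true
x3 OR x1 = true OR true = true
(x3 OR x1) AND x3 = true AND true = true
(NOT NOT (x5 OR x4) OR x3) AND ((x3 OR x1) AND x3) = true AND true = true
x5 AND x6 = true AND false = false
x5 OR (x5 AND x6) = true OR false = true
NOT (x5 OR (x5 AND x6)) = NOT true = false
((NOT NOT (x5 OR x4) OR x3) AND ((x3 OR x1) AND x3)) AND NOT (x5 OR (x5 AND x6)) = true AND false = false
(x3 AND (NOT (NOT NOT (x1 AND x5) OR NOT ((x4 AND x1) OR x1)) AND x3)) OR (((NOT NOT (x5 OR x4) OR x3) AND ((x3 OR x1) AND x3)) AND NOT (x5 OR (x5 AND x6))) = false OR false = false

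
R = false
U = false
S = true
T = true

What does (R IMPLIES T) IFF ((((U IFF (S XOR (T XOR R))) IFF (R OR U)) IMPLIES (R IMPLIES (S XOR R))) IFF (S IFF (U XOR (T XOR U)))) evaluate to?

true

R IMPLIES T = false IMPLIES true = true
T XOR R = true XOR false = true
S XOR (T XOR R) = true XOR true = false
U IFF (S XOR (T XOR R)) = false IFF false = true
R OR U = false OR false = false
(U IFF (S XOR (T XOR R))) IFF (R OR U) = true IFF false = false
S XOR R = true XOR false = true
R IMPLIES (S XOR R) = false IMPLIES true = true
((U IFF (S XOR (T XOR R))) IFF (R OR U)) IMPLIES (R IMPLIES (S XOR R)) = false IMPLIES true = true
T XOR U = true XOR false = true
U XOR (T XOR U) = false XOR true = true
S IFF (U XOR (T XOR U)) = true IFF true = true
(((U IFF (S XOR (T XOR R))) IFF (R OR U)) IMPLIES (R IMPLIES (S XOR R))) IFF (S IFF (U XOR (T XOR U))) = true IFF true = true
(R IMPLIES T) IFF ((((U IFF (S XOR (T XOR R))) IFF (R OR U)) IMPLIES (R IMPLIES (S XOR R))) IFF (S IFF (U XOR (T XOR U)))) = true IFF true = true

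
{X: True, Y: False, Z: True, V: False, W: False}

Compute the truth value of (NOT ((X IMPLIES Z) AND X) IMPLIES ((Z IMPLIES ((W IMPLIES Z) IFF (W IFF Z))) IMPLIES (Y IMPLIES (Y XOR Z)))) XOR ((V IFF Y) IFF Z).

False

X IMPLIES Z = True IMPLIES True = True
(X IMPLIES Z) AND X = True AND True = True
NOT ((X IMPLIES Z) AND X) = NOT True = False
W IMPLIES Z = False IMPLIES True = True
W IFF Z = False IFF True = False
(W IMPLIES Z) IFF (W IFF Z) = True IFF False = False
Z IMPLIES ((W IMPLIES Z) IFF (W IFF Z)) = True IMPLIES False = False
Y XOR Z = False XOR True = True
Y IMPLIES (Y XOR Z) = False IMPLIES True = True
(Z IMPLIES ((W IMPLIES Z) IFF (W IFF Z))) IMPLIES (Y IMPLIES (Y XOR Z)) = False IMPLIES True = True
NOT ((X IMPLIES Z) AND X) IMPLIES ((Z IMPLIES ((W IMPLIES Z) IFF (W IFF Z))) IMPLIES (Y IMPLIES (Y XOR Z))) = False IMPLIES True = True
V IFF Y = False IFF False = True
(V IFF Y) IFF Z = True IFF True = True
(NOT ((X IMPLIES Z) AND X) IMPLIES ((Z IMPLIES ((W IMPLIES Z) IFF (W IFF Z))) IMPLIES (Y IMPLIES (Y XOR Z)))) XOR ((V IFF Y) IFF Z) = True XOR True = False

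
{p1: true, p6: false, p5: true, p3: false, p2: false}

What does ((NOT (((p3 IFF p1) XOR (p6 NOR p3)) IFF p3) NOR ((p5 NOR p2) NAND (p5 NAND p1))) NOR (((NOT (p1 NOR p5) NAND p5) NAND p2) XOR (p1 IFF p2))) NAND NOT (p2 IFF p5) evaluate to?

Substituting p1=true, p6=false, p5=true, p3=false, p2=false:
p3 IFF p1 = false IFF true = false
p6 NOR p3 = false NOR false = true
(p3 IFF p1) XOR (p6 NOR p3) = false XOR true = true
((p3 IFF p1) XOR (p6 NOR p3)) IFF p3 = true IFF false = false
NOT (((p3 IFF p1) XOR (p6 NOR p3)) IFF p3) = NOT false = true
p5 NOR p2 = true NOR false = false
p5 NAND p1 = true NAND true = false
(p5 NOR p2) NAND (p5 NAND p1) = false NAND false = true
NOT (((p3 IFF p1) XOR (p6 NOR p3)) IFF p3) NOR ((p5 NOR p2) NAND (p5 NAND p1)) = true NOR true = false
p1 NOR p5 = true NOR true = false
NOT (p1 NOR p5) = NOT false = true
NOT (p1 NOR p5) NAND p5 = true NAND true = false
(NOT (p1 NOR p5) NAND p5) NAND p2 = false NAND false = true
p1 IFF p2 = true IFF false = false
((NOT (p1 NOR p5) NAND p5) NAND p2) XOR (p1 IFF p2) = true XOR false = true
(NOT (((p3 IFF p1) XOR (p6 NOR p3)) IFF p3) NOR ((p5 NOR p2) NAND (p5 NAND p1))) NOR (((NOT (p1 NOR p5) NAND p5) NAND p2) XOR (p1 IFF p2)) = false NOR true = false
p2 IFF p5 = false IFF true = false
NOT (p2 IFF p5) = NOT false = true
((NOT (((p3 IFF p1) XOR (p6 NOR p3)) IFF p3) NOR ((p5 NOR p2) NAND (p5 NAND p1))) NOR (((NOT (p1 NOR p5) NAND p5) NAND p2) XOR (p1 IFF p2))) NAND NOT (p2 IFF p5) = false NAND true = true

true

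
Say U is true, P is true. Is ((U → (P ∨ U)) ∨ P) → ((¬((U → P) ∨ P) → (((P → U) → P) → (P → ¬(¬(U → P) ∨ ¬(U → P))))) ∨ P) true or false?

Substituting U=T, P=T:
P ∨ U = T ∨ T = T
U → (P ∨ U) = T → T = T
(U → (P ∨ U)) ∨ P = T ∨ T = T
U → P = T → T = T
(U → P) ∨ P = T ∨ T = T
¬((U → P) ∨ P) = ¬T = F
P → U = T → T = T
(P → U) → P = T → T = T
U → P = T → T = T
¬(U → P) = ¬T = F
U → P = T → T = T
¬(U → P) = ¬T = F
¬(U → P) ∨ ¬(U → P) = F ∨ F = F
¬(¬(U → P) ∨ ¬(U → P)) = ¬F = T
P → ¬(¬(U → P) ∨ ¬(U → P)) = T → T = T
((P → U) → P) → (P → ¬(¬(U → P) ∨ ¬(U → P))) = T → T = T
¬((U → P) ∨ P) → (((P → U) → P) → (P → ¬(¬(U → P) ∨ ¬(U → P)))) = F → T = T
(¬((U → P) ∨ P) → (((P → U) → P) → (P → ¬(¬(U → P) ∨ ¬(U → P))))) ∨ P = T ∨ T = T
((U → (P ∨ U)) ∨ P) → ((¬((U → P) ∨ P) → (((P → U) → P) → (P → ¬(¬(U → P) ∨ ¬(U → P))))) ∨ P) = T → T = T

T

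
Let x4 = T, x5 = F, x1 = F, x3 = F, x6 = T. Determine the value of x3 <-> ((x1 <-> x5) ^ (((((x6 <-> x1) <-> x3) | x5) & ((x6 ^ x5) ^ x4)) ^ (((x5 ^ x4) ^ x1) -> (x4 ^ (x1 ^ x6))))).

x1 <-> x5 = F <-> F = T
x6 <-> x1 = T <-> F = F
(x6 <-> x1) <-> x3 = F <-> F = T
((x6 <-> x1) <-> x3) | x5 = T | F = T
x6 ^ x5 = T ^ F = T
(x6 ^ x5) ^ x4 = T ^ T = F
(((x6 <-> x1) <-> x3) | x5) & ((x6 ^ x5) ^ x4) = T & F = F
x5 ^ x4 = F ^ T = T
(x5 ^ x4) ^ x1 = T ^ F = T
x1 ^ x6 = F ^ T = T
x4 ^ (x1 ^ x6) = T ^ T = F
((x5 ^ x4) ^ x1) -> (x4 ^ (x1 ^ x6)) = T -> F = F
((((x6 <-> x1) <-> x3) | x5) & ((x6 ^ x5) ^ x4)) ^ (((x5 ^ x4) ^ x1) -> (x4 ^ (x1 ^ x6))) = F ^ F = F
(x1 <-> x5) ^ (((((x6 <-> x1) <-> x3) | x5) & ((x6 ^ x5) ^ x4)) ^ (((x5 ^ x4) ^ x1) -> (x4 ^ (x1 ^ x6)))) = T ^ F = T
x3 <-> ((x1 <-> x5) ^ (((((x6 <-> x1) <-> x3) | x5) & ((x6 ^ x5) ^ x4)) ^ (((x5 ^ x4) ^ x1) -> (x4 ^ (x1 ^ x6))))) = F <-> T = F

F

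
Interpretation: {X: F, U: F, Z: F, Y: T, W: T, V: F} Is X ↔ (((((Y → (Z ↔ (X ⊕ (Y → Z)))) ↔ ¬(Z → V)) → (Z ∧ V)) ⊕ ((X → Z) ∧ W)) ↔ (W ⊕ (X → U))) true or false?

F

Y → Z = T → F = F
X ⊕ (Y → Z) = F ⊕ F = F
Z ↔ (X ⊕ (Y → Z)) = F ↔ F = T
Y → (Z ↔ (X ⊕ (Y → Z))) = T → T = T
Z → V = F → F = T
¬(Z → V) = ¬T = F
(Y → (Z ↔ (X ⊕ (Y → Z)))) ↔ ¬(Z → V) = T ↔ F = F
Z ∧ V = F ∧ F = F
((Y → (Z ↔ (X ⊕ (Y → Z)))) ↔ ¬(Z → V)) → (Z ∧ V) = F → F = T
X → Z = F → F = T
(X → Z) ∧ W = T ∧ T = T
(((Y → (Z ↔ (X ⊕ (Y → Z)))) ↔ ¬(Z → V)) → (Z ∧ V)) ⊕ ((X → Z) ∧ W) = T ⊕ T = F
X → U = F → F = T
W ⊕ (X → U) = T ⊕ T = F
((((Y → (Z ↔ (X ⊕ (Y → Z)))) ↔ ¬(Z → V)) → (Z ∧ V)) ⊕ ((X → Z) ∧ W)) ↔ (W ⊕ (X → U)) = F ↔ F = T
X ↔ (((((Y → (Z ↔ (X ⊕ (Y → Z)))) ↔ ¬(Z → V)) → (Z ∧ V)) ⊕ ((X → Z) ∧ W)) ↔ (W ⊕ (X → U))) = F ↔ T = F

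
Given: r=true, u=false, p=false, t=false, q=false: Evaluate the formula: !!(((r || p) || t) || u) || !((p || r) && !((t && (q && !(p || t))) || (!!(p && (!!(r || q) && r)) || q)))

r || p = true || false = true
(r || p) || t = true || false = true
((r || p) || t) || u = true || false = true
!(((r || p) || t) || u) = !true = false
!!(((r || p) || t) || u) = !false = true
p || r = false || true = true
p || t = false || false = false
!(p || t) = !false = true
q && !(p || t) = false && true = false
t && (q && !(p || t)) = false && false = false
r || q = true || false = true
!(r || q) = !true = false
!!(r || q) = !false = true
!!(r || q) && r = true && true = true
p && (!!(r || q) && r) = false && true = false
!(p && (!!(r || q) && r)) = !false = true
!!(p && (!!(r || q) && r)) = !true = false
!!(p && (!!(r || q) && r)) || q = false || false = false
(t && (q && !(p || t))) || (!!(p && (!!(r || q) && r)) || q) = false || false = false
!((t && (q && !(p || t))) || (!!(p && (!!(r || q) && r)) || q)) = !false = true
(p || r) && !((t && (q && !(p || t))) || (!!(p && (!!(r || q) && r)) || q)) = true && true = true
!((p || r) && !((t && (q && !(p || t))) || (!!(p && (!!(r || q) && r)) || q))) = !true = false
!!(((r || p) || t) || u) || !((p || r) && !((t && (q && !(p || t))) || (!!(p && (!!(r || q) && r)) || q))) = true || false = true

true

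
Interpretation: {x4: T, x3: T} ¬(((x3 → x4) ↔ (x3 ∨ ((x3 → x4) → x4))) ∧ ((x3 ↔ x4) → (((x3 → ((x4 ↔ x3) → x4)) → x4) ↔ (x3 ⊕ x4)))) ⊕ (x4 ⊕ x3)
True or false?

x3 → x4 = T → T = T
x3 → x4 = T → T = T
(x3 → x4) → x4 = T → T = T
x3 ∨ ((x3 → x4) → x4) = T ∨ T = T
(x3 → x4) ↔ (x3 ∨ ((x3 → x4) → x4)) = T ↔ T = T
x3 ↔ x4 = T ↔ T = T
x4 ↔ x3 = T ↔ T = T
(x4 ↔ x3) → x4 = T → T = T
x3 → ((x4 ↔ x3) → x4) = T → T = T
(x3 → ((x4 ↔ x3) → x4)) → x4 = T → T = T
x3 ⊕ x4 = T ⊕ T = F
((x3 → ((x4 ↔ x3) → x4)) → x4) ↔ (x3 ⊕ x4) = T ↔ F = F
(x3 ↔ x4) → (((x3 → ((x4 ↔ x3) → x4)) → x4) ↔ (x3 ⊕ x4)) = T → F = F
((x3 → x4) ↔ (x3 ∨ ((x3 → x4) → x4))) ∧ ((x3 ↔ x4) → (((x3 → ((x4 ↔ x3) → x4)) → x4) ↔ (x3 ⊕ x4))) = T ∧ F = F
¬(((x3 → x4) ↔ (x3 ∨ ((x3 → x4) → x4))) ∧ ((x3 ↔ x4) → (((x3 → ((x4 ↔ x3) → x4)) → x4) ↔ (x3 ⊕ x4)))) = ¬F = T
x4 ⊕ x3 = T ⊕ T = F
¬(((x3 → x4) ↔ (x3 ∨ ((x3 → x4) → x4))) ∧ ((x3 ↔ x4) → (((x3 → ((x4 ↔ x3) → x4)) → x4) ↔ (x3 ⊕ x4)))) ⊕ (x4 ⊕ x3) = T ⊕ F = T

T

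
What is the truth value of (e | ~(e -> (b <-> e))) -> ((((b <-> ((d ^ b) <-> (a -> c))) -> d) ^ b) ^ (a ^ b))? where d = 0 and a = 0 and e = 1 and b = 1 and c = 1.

b <-> e = 1 <-> 1 = 1
e -> (b <-> e) = 1 -> 1 = 1
~(e -> (b <-> e)) = ~1 = 0
e | ~(e -> (b <-> e)) = 1 | 0 = 1
d ^ b = 0 ^ 1 = 1
a -> c = 0 -> 1 = 1
(d ^ b) <-> (a -> c) = 1 <-> 1 = 1
b <-> ((d ^ b) <-> (a -> c)) = 1 <-> 1 = 1
(b <-> ((d ^ b) <-> (a -> c))) -> d = 1 -> 0 = 0
((b <-> ((d ^ b) <-> (a -> c))) -> d) ^ b = 0 ^ 1 = 1
a ^ b = 0 ^ 1 = 1
(((b <-> ((d ^ b) <-> (a -> c))) -> d) ^ b) ^ (a ^ b) = 1 ^ 1 = 0
(e | ~(e -> (b <-> e))) -> ((((b <-> ((d ^ b) <-> (a -> c))) -> d) ^ b) ^ (a ^ b)) = 1 -> 0 = 0

0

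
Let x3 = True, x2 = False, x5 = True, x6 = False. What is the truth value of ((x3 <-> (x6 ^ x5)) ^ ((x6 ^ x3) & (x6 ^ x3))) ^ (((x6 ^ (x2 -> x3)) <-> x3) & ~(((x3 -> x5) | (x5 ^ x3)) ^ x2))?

x6 ^ x5 = False ^ True = True
x3 <-> (x6 ^ x5) = True <-> True = True
x6 ^ x3 = False ^ True = True
x6 ^ x3 = False ^ True = True
(x6 ^ x3) & (x6 ^ x3) = True & True = True
(x3 <-> (x6 ^ x5)) ^ ((x6 ^ x3) & (x6 ^ x3)) = True ^ True = False
x2 -> x3 = False -> True = True
x6 ^ (x2 -> x3) = False ^ True = True
(x6 ^ (x2 -> x3)) <-> x3 = True <-> True = True
x3 -> x5 = True -> True = True
x5 ^ x3 = True ^ True = False
(x3 -> x5) | (x5 ^ x3) = True | False = True
((x3 -> x5) | (x5 ^ x3)) ^ x2 = True ^ False = True
~(((x3 -> x5) | (x5 ^ x3)) ^ x2) = ~True = False
((x6 ^ (x2 -> x3)) <-> x3) & ~(((x3 -> x5) | (x5 ^ x3)) ^ x2) = True & False = False
((x3 <-> (x6 ^ x5)) ^ ((x6 ^ x3) & (x6 ^ x3))) ^ (((x6 ^ (x2 -> x3)) <-> x3) & ~(((x3 -> x5) | (x5 ^ x3)) ^ x2)) = False ^ False = False

False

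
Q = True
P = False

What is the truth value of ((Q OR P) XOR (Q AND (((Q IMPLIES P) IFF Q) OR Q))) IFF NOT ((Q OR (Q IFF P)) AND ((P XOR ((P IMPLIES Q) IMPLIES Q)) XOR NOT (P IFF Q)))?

False

Q OR P = True OR False = True
Q IMPLIES P = True IMPLIES False = False
(Q IMPLIES P) IFF Q = False IFF True = False
((Q IMPLIES P) IFF Q) OR Q = False OR True = True
Q AND (((Q IMPLIES P) IFF Q) OR Q) = True AND True = True
(Q OR P) XOR (Q AND (((Q IMPLIES P) IFF Q) OR Q)) = True XOR True = False
Q IFF P = True IFF False = False
Q OR (Q IFF P) = True OR False = True
P IMPLIES Q = False IMPLIES True = True
(P IMPLIES Q) IMPLIES Q = True IMPLIES True = True
P XOR ((P IMPLIES Q) IMPLIES Q) = False XOR True = True
P IFF Q = False IFF True = False
NOT (P IFF Q) = NOT False = True
(P XOR ((P IMPLIES Q) IMPLIES Q)) XOR NOT (P IFF Q) = True XOR True = False
(Q OR (Q IFF P)) AND ((P XOR ((P IMPLIES Q) IMPLIES Q)) XOR NOT (P IFF Q)) = True AND False = False
NOT ((Q OR (Q IFF P)) AND ((P XOR ((P IMPLIES Q) IMPLIES Q)) XOR NOT (P IFF Q))) = NOT False = True
((Q OR P) XOR (Q AND (((Q IMPLIES P) IFF Q) OR Q))) IFF NOT ((Q OR (Q IFF P)) AND ((P XOR ((P IMPLIES Q) IMPLIES Q)) XOR NOT (P IFF Q))) = False IFF True = False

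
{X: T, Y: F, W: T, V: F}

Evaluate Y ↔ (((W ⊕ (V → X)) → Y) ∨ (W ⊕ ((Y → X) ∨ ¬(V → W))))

F

V → X = F → T = T
W ⊕ (V → X) = T ⊕ T = F
(W ⊕ (V → X)) → Y = F → F = T
Y → X = F → T = T
V → W = F → T = T
¬(V → W) = ¬T = F
(Y → X) ∨ ¬(V → W) = T ∨ F = T
W ⊕ ((Y → X) ∨ ¬(V → W)) = T ⊕ T = F
((W ⊕ (V → X)) → Y) ∨ (W ⊕ ((Y → X) ∨ ¬(V → W))) = T ∨ F = T
Y ↔ (((W ⊕ (V → X)) → Y) ∨ (W ⊕ ((Y → X) ∨ ¬(V → W)))) = F ↔ T = F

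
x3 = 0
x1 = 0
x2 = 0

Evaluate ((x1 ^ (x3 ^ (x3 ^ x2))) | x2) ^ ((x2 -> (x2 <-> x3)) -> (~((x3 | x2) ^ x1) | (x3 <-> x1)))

1

x3 ^ x2 = 0 ^ 0 = 0
x3 ^ (x3 ^ x2) = 0 ^ 0 = 0
x1 ^ (x3 ^ (x3 ^ x2)) = 0 ^ 0 = 0
(x1 ^ (x3 ^ (x3 ^ x2))) | x2 = 0 | 0 = 0
x2 <-> x3 = 0 <-> 0 = 1
x2 -> (x2 <-> x3) = 0 -> 1 = 1
x3 | x2 = 0 | 0 = 0
(x3 | x2) ^ x1 = 0 ^ 0 = 0
~((x3 | x2) ^ x1) = ~0 = 1
x3 <-> x1 = 0 <-> 0 = 1
~((x3 | x2) ^ x1) | (x3 <-> x1) = 1 | 1 = 1
(x2 -> (x2 <-> x3)) -> (~((x3 | x2) ^ x1) | (x3 <-> x1)) = 1 -> 1 = 1
((x1 ^ (x3 ^ (x3 ^ x2))) | x2) ^ ((x2 -> (x2 <-> x3)) -> (~((x3 | x2) ^ x1) | (x3 <-> x1))) = 0 ^ 1 = 1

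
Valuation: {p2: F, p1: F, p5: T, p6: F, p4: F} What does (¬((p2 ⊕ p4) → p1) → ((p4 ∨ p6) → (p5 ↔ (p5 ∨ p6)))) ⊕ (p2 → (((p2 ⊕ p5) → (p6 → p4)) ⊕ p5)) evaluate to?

F

p2 ⊕ p4 = F ⊕ F = F
(p2 ⊕ p4) → p1 = F → F = T
¬((p2 ⊕ p4) → p1) = ¬T = F
p4 ∨ p6 = F ∨ F = F
p5 ∨ p6 = T ∨ F = T
p5 ↔ (p5 ∨ p6) = T ↔ T = T
(p4 ∨ p6) → (p5 ↔ (p5 ∨ p6)) = F → T = T
¬((p2 ⊕ p4) → p1) → ((p4 ∨ p6) → (p5 ↔ (p5 ∨ p6))) = F → T = T
p2 ⊕ p5 = F ⊕ T = T
p6 → p4 = F → F = T
(p2 ⊕ p5) → (p6 → p4) = T → T = T
((p2 ⊕ p5) → (p6 → p4)) ⊕ p5 = T ⊕ T = F
p2 → (((p2 ⊕ p5) → (p6 → p4)) ⊕ p5) = F → F = T
(¬((p2 ⊕ p4) → p1) → ((p4 ∨ p6) → (p5 ↔ (p5 ∨ p6)))) ⊕ (p2 → (((p2 ⊕ p5) → (p6 → p4)) ⊕ p5)) = T ⊕ T = F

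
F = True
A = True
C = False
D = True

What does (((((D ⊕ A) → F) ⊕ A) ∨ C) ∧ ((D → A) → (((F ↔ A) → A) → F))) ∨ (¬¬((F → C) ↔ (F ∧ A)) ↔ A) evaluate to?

D ⊕ A = True ⊕ True = False
(D ⊕ A) → F = False → True = True
((D ⊕ A) → F) ⊕ A = True ⊕ True = False
(((D ⊕ A) → F) ⊕ A) ∨ C = False ∨ False = False
D → A = True → True = True
F ↔ A = True ↔ True = True
(F ↔ A) → A = True → True = True
((F ↔ A) → A) → F = True → True = True
(D → A) → (((F ↔ A) → A) → F) = True → True = True
((((D ⊕ A) → F) ⊕ A) ∨ C) ∧ ((D → A) → (((F ↔ A) → A) → F)) = False ∧ True = False
F → C = True → False = False
F ∧ A = True ∧ True = True
(F → C) ↔ (F ∧ A) = False ↔ True = False
¬((F → C) ↔ (F ∧ A)) = ¬False = True
¬¬((F → C) ↔ (F ∧ A)) = ¬True = False
¬¬((F → C) ↔ (F ∧ A)) ↔ A = False ↔ True = False
(((((D ⊕ A) → F) ⊕ A) ∨ C) ∧ ((D → A) → (((F ↔ A) → A) → F))) ∨ (¬¬((F → C) ↔ (F ∧ A)) ↔ A) = False ∨ False = False

False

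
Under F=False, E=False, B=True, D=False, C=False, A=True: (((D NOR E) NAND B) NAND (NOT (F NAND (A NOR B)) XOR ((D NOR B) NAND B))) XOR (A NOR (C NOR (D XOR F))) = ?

D NOR E = False NOR False = True
(D NOR E) NAND B = True NAND True = False
A NOR B = True NOR True = False
F NAND (A NOR B) = False NAND False = True
NOT (F NAND (A NOR B)) = NOT True = False
D NOR B = False NOR True = False
(D NOR B) NAND B = False NAND True = True
NOT (F NAND (A NOR B)) XOR ((D NOR B) NAND B) = False XOR True = True
((D NOR E) NAND B) NAND (NOT (F NAND (A NOR B)) XOR ((D NOR B) NAND B)) = False NAND True = True
D XOR F = False XOR False = False
C NOR (D XOR F) = False NOR False = True
A NOR (C NOR (D XOR F)) = True NOR True = False
(((D NOR E) NAND B) NAND (NOT (F NAND (A NOR B)) XOR ((D NOR B) NAND B))) XOR (A NOR (C NOR (D XOR F))) = True XOR False = True

True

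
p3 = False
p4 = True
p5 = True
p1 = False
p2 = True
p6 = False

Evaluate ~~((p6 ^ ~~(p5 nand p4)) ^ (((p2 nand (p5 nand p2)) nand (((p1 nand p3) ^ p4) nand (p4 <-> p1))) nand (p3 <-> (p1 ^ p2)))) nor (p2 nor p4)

p5 nand p4 = True nand True = False
~(p5 nand p4) = ~False = True
~~(p5 nand p4) = ~True = False
p6 ^ ~~(p5 nand p4) = False ^ False = False
p5 nand p2 = True nand True = False
p2 nand (p5 nand p2) = True nand False = True
p1 nand p3 = False nand False = True
(p1 nand p3) ^ p4 = True ^ True = False
p4 <-> p1 = True <-> False = False
((p1 nand p3) ^ p4) nand (p4 <-> p1) = False nand False = True
(p2 nand (p5 nand p2)) nand (((p1 nand p3) ^ p4) nand (p4 <-> p1)) = True nand True = False
p1 ^ p2 = False ^ True = True
p3 <-> (p1 ^ p2) = False <-> True = False
((p2 nand (p5 nand p2)) nand (((p1 nand p3) ^ p4) nand (p4 <-> p1))) nand (p3 <-> (p1 ^ p2)) = False nand False = True
(p6 ^ ~~(p5 nand p4)) ^ (((p2 nand (p5 nand p2)) nand (((p1 nand p3) ^ p4) nand (p4 <-> p1))) nand (p3 <-> (p1 ^ p2))) = False ^ True = True
~((p6 ^ ~~(p5 nand p4)) ^ (((p2 nand (p5 nand p2)) nand (((p1 nand p3) ^ p4) nand (p4 <-> p1))) nand (p3 <-> (p1 ^ p2)))) = ~True = False
~~((p6 ^ ~~(p5 nand p4)) ^ (((p2 nand (p5 nand p2)) nand (((p1 nand p3) ^ p4) nand (p4 <-> p1))) nand (p3 <-> (p1 ^ p2)))) = ~False = True
p2 nor p4 = True nor True = False
~~((p6 ^ ~~(p5 nand p4)) ^ (((p2 nand (p5 nand p2)) nand (((p1 nand p3) ^ p4) nand (p4 <-> p1))) nand (p3 <-> (p1 ^ p2)))) nor (p2 nor p4) = True nor False = False

False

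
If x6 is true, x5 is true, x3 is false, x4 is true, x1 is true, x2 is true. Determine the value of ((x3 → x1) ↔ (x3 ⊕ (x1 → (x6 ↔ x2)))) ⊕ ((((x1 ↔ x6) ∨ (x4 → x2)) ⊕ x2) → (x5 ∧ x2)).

x3 → x1 = F → T = T
x6 ↔ x2 = T ↔ T = T
x1 → (x6 ↔ x2) = T → T = T
x3 ⊕ (x1 → (x6 ↔ x2)) = F ⊕ T = T
(x3 → x1) ↔ (x3 ⊕ (x1 → (x6 ↔ x2))) = T ↔ T = T
x1 ↔ x6 = T ↔ T = T
x4 → x2 = T → T = T
(x1 ↔ x6) ∨ (x4 → x2) = T ∨ T = T
((x1 ↔ x6) ∨ (x4 → x2)) ⊕ x2 = T ⊕ T = F
x5 ∧ x2 = T ∧ T = T
(((x1 ↔ x6) ∨ (x4 → x2)) ⊕ x2) → (x5 ∧ x2) = F → T = T
((x3 → x1) ↔ (x3 ⊕ (x1 → (x6 ↔ x2)))) ⊕ ((((x1 ↔ x6) ∨ (x4 → x2)) ⊕ x2) → (x5 ∧ x2)) = T ⊕ T = F

F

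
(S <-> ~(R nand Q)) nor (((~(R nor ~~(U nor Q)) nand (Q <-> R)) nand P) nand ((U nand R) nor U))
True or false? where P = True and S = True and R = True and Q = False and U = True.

R nand Q = True nand False = True
~(R nand Q) = ~True = False
S <-> ~(R nand Q) = True <-> False = False
U nor Q = True nor False = False
~(U nor Q) = ~False = True
~~(U nor Q) = ~True = False
R nor ~~(U nor Q) = True nor False = False
~(R nor ~~(U nor Q)) = ~False = True
Q <-> R = False <-> True = False
~(R nor ~~(U nor Q)) nand (Q <-> R) = True nand False = True
(~(R nor ~~(U nor Q)) nand (Q <-> R)) nand P = True nand True = False
U nand R = True nand True = False
(U nand R) nor U = False nor True = False
((~(R nor ~~(U nor Q)) nand (Q <-> R)) nand P) nand ((U nand R) nor U) = False nand False = True
(S <-> ~(R nand Q)) nor (((~(R nor ~~(U nor Q)) nand (Q <-> R)) nand P) nand ((U nand R) nor U)) = False nor True = False

False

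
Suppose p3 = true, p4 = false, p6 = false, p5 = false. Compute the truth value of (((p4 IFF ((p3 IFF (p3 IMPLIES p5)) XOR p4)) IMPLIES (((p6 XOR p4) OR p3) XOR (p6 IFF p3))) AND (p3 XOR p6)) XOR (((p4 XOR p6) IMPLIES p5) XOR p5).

false

Substituting p3=true, p4=false, p6=false, p5=false:
p3 IMPLIES p5 = true IMPLIES false = false
p3 IFF (p3 IMPLIES p5) = true IFF false = false
(p3 IFF (p3 IMPLIES p5)) XOR p4 = false XOR false = false
p4 IFF ((p3 IFF (p3 IMPLIES p5)) XOR p4) = false IFF false = true
p6 XOR p4 = false XOR false = false
(p6 XOR p4) OR p3 = false OR true = true
p6 IFF p3 = false IFF true = false
((p6 XOR p4) OR p3) XOR (p6 IFF p3) = true XOR false = true
(p4 IFF ((p3 IFF (p3 IMPLIES p5)) XOR p4)) IMPLIES (((p6 XOR p4) OR p3) XOR (p6 IFF p3)) = true IMPLIES true = true
p3 XOR p6 = true XOR false = true
((p4 IFF ((p3 IFF (p3 IMPLIES p5)) XOR p4)) IMPLIES (((p6 XOR p4) OR p3) XOR (p6 IFF p3))) AND (p3 XOR p6) = true AND true = true
p4 XOR p6 = false XOR false = false
(p4 XOR p6) IMPLIES p5 = false IMPLIES false = true
((p4 XOR p6) IMPLIES p5) XOR p5 = true XOR false = true
(((p4 IFF ((p3 IFF (p3 IMPLIES p5)) XOR p4)) IMPLIES (((p6 XOR p4) OR p3) XOR (p6 IFF p3))) AND (p3 XOR p6)) XOR (((p4 XOR p6) IMPLIES p5) XOR p5) = true XOR true = false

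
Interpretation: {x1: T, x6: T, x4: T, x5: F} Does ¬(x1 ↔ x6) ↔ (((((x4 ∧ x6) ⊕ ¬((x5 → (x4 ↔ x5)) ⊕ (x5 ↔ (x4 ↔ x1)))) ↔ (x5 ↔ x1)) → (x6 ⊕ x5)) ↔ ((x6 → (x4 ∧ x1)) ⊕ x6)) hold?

Substituting x1=T, x6=T, x4=T, x5=F:
x1 ↔ x6 = T ↔ T = T
¬(x1 ↔ x6) = ¬T = F
x4 ∧ x6 = T ∧ T = T
x4 ↔ x5 = T ↔ F = F
x5 → (x4 ↔ x5) = F → F = T
x4 ↔ x1 = T ↔ T = T
x5 ↔ (x4 ↔ x1) = F ↔ T = F
(x5 → (x4 ↔ x5)) ⊕ (x5 ↔ (x4 ↔ x1)) = T ⊕ F = T
¬((x5 → (x4 ↔ x5)) ⊕ (x5 ↔ (x4 ↔ x1))) = ¬T = F
(x4 ∧ x6) ⊕ ¬((x5 → (x4 ↔ x5)) ⊕ (x5 ↔ (x4 ↔ x1))) = T ⊕ F = T
x5 ↔ x1 = F ↔ T = F
((x4 ∧ x6) ⊕ ¬((x5 → (x4 ↔ x5)) ⊕ (x5 ↔ (x4 ↔ x1)))) ↔ (x5 ↔ x1) = T ↔ F = F
x6 ⊕ x5 = T ⊕ F = T
(((x4 ∧ x6) ⊕ ¬((x5 → (x4 ↔ x5)) ⊕ (x5 ↔ (x4 ↔ x1)))) ↔ (x5 ↔ x1)) → (x6 ⊕ x5) = F → T = T
x4 ∧ x1 = T ∧ T = T
x6 → (x4 ∧ x1) = T → T = T
(x6 → (x4 ∧ x1)) ⊕ x6 = T ⊕ T = F
((((x4 ∧ x6) ⊕ ¬((x5 → (x4 ↔ x5)) ⊕ (x5 ↔ (x4 ↔ x1)))) ↔ (x5 ↔ x1)) → (x6 ⊕ x5)) ↔ ((x6 → (x4 ∧ x1)) ⊕ x6) = T ↔ F = F
¬(x1 ↔ x6) ↔ (((((x4 ∧ x6) ⊕ ¬((x5 → (x4 ↔ x5)) ⊕ (x5 ↔ (x4 ↔ x1)))) ↔ (x5 ↔ x1)) → (x6 ⊕ x5)) ↔ ((x6 → (x4 ∧ x1)) ⊕ x6)) = F ↔ F = T

T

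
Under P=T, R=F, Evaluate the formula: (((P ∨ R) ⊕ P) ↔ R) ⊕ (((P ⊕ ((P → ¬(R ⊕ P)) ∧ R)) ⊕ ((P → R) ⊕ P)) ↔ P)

T

Substituting P=T, R=F:
P ∨ R = T ∨ F = T
(P ∨ R) ⊕ P = T ⊕ T = F
((P ∨ R) ⊕ P) ↔ R = F ↔ F = T
R ⊕ P = F ⊕ T = T
¬(R ⊕ P) = ¬T = F
P → ¬(R ⊕ P) = T → F = F
(P → ¬(R ⊕ P)) ∧ R = F ∧ F = F
P ⊕ ((P → ¬(R ⊕ P)) ∧ R) = T ⊕ F = T
P → R = T → F = F
(P → R) ⊕ P = F ⊕ T = T
(P ⊕ ((P → ¬(R ⊕ P)) ∧ R)) ⊕ ((P → R) ⊕ P) = T ⊕ T = F
((P ⊕ ((P → ¬(R ⊕ P)) ∧ R)) ⊕ ((P → R) ⊕ P)) ↔ P = F ↔ T = F
(((P ∨ R) ⊕ P) ↔ R) ⊕ (((P ⊕ ((P → ¬(R ⊕ P)) ∧ R)) ⊕ ((P → R) ⊕ P)) ↔ P) = T ⊕ F = T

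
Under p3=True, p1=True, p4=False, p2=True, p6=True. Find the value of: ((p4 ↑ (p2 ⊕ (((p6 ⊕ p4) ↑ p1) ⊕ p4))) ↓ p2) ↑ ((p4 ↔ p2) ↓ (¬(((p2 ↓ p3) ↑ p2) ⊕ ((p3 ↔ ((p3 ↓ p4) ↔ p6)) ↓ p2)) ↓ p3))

p6 ⊕ p4 = True ⊕ False = True
(p6 ⊕ p4) ↑ p1 = True ↑ True = False
((p6 ⊕ p4) ↑ p1) ⊕ p4 = False ⊕ False = False
p2 ⊕ (((p6 ⊕ p4) ↑ p1) ⊕ p4) = True ⊕ False = True
p4 ↑ (p2 ⊕ (((p6 ⊕ p4) ↑ p1) ⊕ p4)) = False ↑ True = True
(p4 ↑ (p2 ⊕ (((p6 ⊕ p4) ↑ p1) ⊕ p4))) ↓ p2 = True ↓ True = False
p4 ↔ p2 = False ↔ True = False
p2 ↓ p3 = True ↓ True = False
(p2 ↓ p3) ↑ p2 = False ↑ True = True
p3 ↓ p4 = True ↓ False = False
(p3 ↓ p4) ↔ p6 = False ↔ True = False
p3 ↔ ((p3 ↓ p4) ↔ p6) = True ↔ False = False
(p3 ↔ ((p3 ↓ p4) ↔ p6)) ↓ p2 = False ↓ True = False
((p2 ↓ p3) ↑ p2) ⊕ ((p3 ↔ ((p3 ↓ p4) ↔ p6)) ↓ p2) = True ⊕ False = True
¬(((p2 ↓ p3) ↑ p2) ⊕ ((p3 ↔ ((p3 ↓ p4) ↔ p6)) ↓ p2)) = ¬True = False
¬(((p2 ↓ p3) ↑ p2) ⊕ ((p3 ↔ ((p3 ↓ p4) ↔ p6)) ↓ p2)) ↓ p3 = False ↓ True = False
(p4 ↔ p2) ↓ (¬(((p2 ↓ p3) ↑ p2) ⊕ ((p3 ↔ ((p3 ↓ p4) ↔ p6)) ↓ p2)) ↓ p3) = False ↓ False = True
((p4 ↑ (p2 ⊕ (((p6 ⊕ p4) ↑ p1) ⊕ p4))) ↓ p2) ↑ ((p4 ↔ p2) ↓ (¬(((p2 ↓ p3) ↑ p2) ⊕ ((p3 ↔ ((p3 ↓ p4) ↔ p6)) ↓ p2)) ↓ p3)) = False ↑ True = True

True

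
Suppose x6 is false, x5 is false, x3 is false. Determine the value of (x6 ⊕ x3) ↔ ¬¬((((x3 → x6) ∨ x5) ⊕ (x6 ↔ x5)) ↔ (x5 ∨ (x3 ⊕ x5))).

False

Substituting x6=False, x5=False, x3=False:
x6 ⊕ x3 = False ⊕ False = False
x3 → x6 = False → False = True
(x3 → x6) ∨ x5 = True ∨ False = True
x6 ↔ x5 = False ↔ False = True
((x3 → x6) ∨ x5) ⊕ (x6 ↔ x5) = True ⊕ True = False
x3 ⊕ x5 = False ⊕ False = False
x5 ∨ (x3 ⊕ x5) = False ∨ False = False
(((x3 → x6) ∨ x5) ⊕ (x6 ↔ x5)) ↔ (x5 ∨ (x3 ⊕ x5)) = False ↔ False = True
¬((((x3 → x6) ∨ x5) ⊕ (x6 ↔ x5)) ↔ (x5 ∨ (x3 ⊕ x5))) = ¬True = False
¬¬((((x3 → x6) ∨ x5) ⊕ (x6 ↔ x5)) ↔ (x5 ∨ (x3 ⊕ x5))) = ¬False = True
(x6 ⊕ x3) ↔ ¬¬((((x3 → x6) ∨ x5) ⊕ (x6 ↔ x5)) ↔ (x5 ∨ (x3 ⊕ x5))) = False ↔ True = False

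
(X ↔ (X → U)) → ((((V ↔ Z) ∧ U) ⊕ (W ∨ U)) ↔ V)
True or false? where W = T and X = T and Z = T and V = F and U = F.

X → U = T → F = F
X ↔ (X → U) = T ↔ F = F
V ↔ Z = F ↔ T = F
(V ↔ Z) ∧ U = F ∧ F = F
W ∨ U = T ∨ F = T
((V ↔ Z) ∧ U) ⊕ (W ∨ U) = F ⊕ T = T
(((V ↔ Z) ∧ U) ⊕ (W ∨ U)) ↔ V = T ↔ F = F
(X ↔ (X → U)) → ((((V ↔ Z) ∧ U) ⊕ (W ∨ U)) ↔ V) = F → F = T

T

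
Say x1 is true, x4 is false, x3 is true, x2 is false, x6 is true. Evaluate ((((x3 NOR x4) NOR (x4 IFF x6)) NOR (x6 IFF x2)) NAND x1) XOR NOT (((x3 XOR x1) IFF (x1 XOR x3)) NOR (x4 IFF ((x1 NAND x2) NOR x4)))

false

x3 NOR x4 = true NOR false = false
x4 IFF x6 = false IFF true = false
(x3 NOR x4) NOR (x4 IFF x6) = false NOR false = true
x6 IFF x2 = true IFF false = false
((x3 NOR x4) NOR (x4 IFF x6)) NOR (x6 IFF x2) = true NOR false = false
(((x3 NOR x4) NOR (x4 IFF x6)) NOR (x6 IFF x2)) NAND x1 = false NAND true = true
x3 XOR x1 = true XOR true = false
x1 XOR x3 = true XOR true = false
(x3 XOR x1) IFF (x1 XOR x3) = false IFF false = true
x1 NAND x2 = true NAND false = true
(x1 NAND x2) NOR x4 = true NOR false = false
x4 IFF ((x1 NAND x2) NOR x4) = false IFF false = true
((x3 XOR x1) IFF (x1 XOR x3)) NOR (x4 IFF ((x1 NAND x2) NOR x4)) = true NOR true = false
NOT (((x3 XOR x1) IFF (x1 XOR x3)) NOR (x4 IFF ((x1 NAND x2) NOR x4))) = NOT false = true
((((x3 NOR x4) NOR (x4 IFF x6)) NOR (x6 IFF x2)) NAND x1) XOR NOT (((x3 XOR x1) IFF (x1 XOR x3)) NOR (x4 IFF ((x1 NAND x2) NOR x4))) = true XOR true = false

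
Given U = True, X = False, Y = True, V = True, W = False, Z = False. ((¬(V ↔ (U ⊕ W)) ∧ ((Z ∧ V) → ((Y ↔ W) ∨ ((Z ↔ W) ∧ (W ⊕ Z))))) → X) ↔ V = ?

U ⊕ W = True ⊕ False = True
V ↔ (U ⊕ W) = True ↔ True = True
¬(V ↔ (U ⊕ W)) = ¬True = False
Z ∧ V = False ∧ True = False
Y ↔ W = True ↔ False = False
Z ↔ W = False ↔ False = True
W ⊕ Z = False ⊕ False = False
(Z ↔ W) ∧ (W ⊕ Z) = True ∧ False = False
(Y ↔ W) ∨ ((Z ↔ W) ∧ (W ⊕ Z)) = False ∨ False = False
(Z ∧ V) → ((Y ↔ W) ∨ ((Z ↔ W) ∧ (W ⊕ Z))) = False → False = True
¬(V ↔ (U ⊕ W)) ∧ ((Z ∧ V) → ((Y ↔ W) ∨ ((Z ↔ W) ∧ (W ⊕ Z)))) = False ∧ True = False
(¬(V ↔ (U ⊕ W)) ∧ ((Z ∧ V) → ((Y ↔ W) ∨ ((Z ↔ W) ∧ (W ⊕ Z))))) → X = False → False = True
((¬(V ↔ (U ⊕ W)) ∧ ((Z ∧ V) → ((Y ↔ W) ∨ ((Z ↔ W) ∧ (W ⊕ Z))))) → X) ↔ V = True ↔ True = True

True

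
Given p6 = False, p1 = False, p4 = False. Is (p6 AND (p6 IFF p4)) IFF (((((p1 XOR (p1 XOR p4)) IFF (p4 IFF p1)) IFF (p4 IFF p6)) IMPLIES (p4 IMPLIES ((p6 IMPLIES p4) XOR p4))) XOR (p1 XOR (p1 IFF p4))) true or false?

p6 IFF p4 = False IFF False = True
p6 AND (p6 IFF p4) = False AND True = False
p1 XOR p4 = False XOR False = False
p1 XOR (p1 XOR p4) = False XOR False = False
p4 IFF p1 = False IFF False = True
(p1 XOR (p1 XOR p4)) IFF (p4 IFF p1) = False IFF True = False
p4 IFF p6 = False IFF False = True
((p1 XOR (p1 XOR p4)) IFF (p4 IFF p1)) IFF (p4 IFF p6) = False IFF True = False
p6 IMPLIES p4 = False IMPLIES False = True
(p6 IMPLIES p4) XOR p4 = True XOR False = True
p4 IMPLIES ((p6 IMPLIES p4) XOR p4) = False IMPLIES True = True
(((p1 XOR (p1 XOR p4)) IFF (p4 IFF p1)) IFF (p4 IFF p6)) IMPLIES (p4 IMPLIES ((p6 IMPLIES p4) XOR p4)) = False IMPLIES True = True
p1 IFF p4 = False IFF False = True
p1 XOR (p1 IFF p4) = False XOR True = True
((((p1 XOR (p1 XOR p4)) IFF (p4 IFF p1)) IFF (p4 IFF p6)) IMPLIES (p4 IMPLIES ((p6 IMPLIES p4) XOR p4))) XOR (p1 XOR (p1 IFF p4)) = True XOR True = False
(p6 AND (p6 IFF p4)) IFF (((((p1 XOR (p1 XOR p4)) IFF (p4 IFF p1)) IFF (p4 IFF p6)) IMPLIES (p4 IMPLIES ((p6 IMPLIES p4) XOR p4))) XOR (p1 XOR (p1 IFF p4))) = False IFF False = True

True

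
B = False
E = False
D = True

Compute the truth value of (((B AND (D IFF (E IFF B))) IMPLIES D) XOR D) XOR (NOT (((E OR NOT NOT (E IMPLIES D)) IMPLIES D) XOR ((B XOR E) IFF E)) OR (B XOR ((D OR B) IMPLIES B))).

Substituting B=False, E=False, D=True:
E IFF B = False IFF False = True
D IFF (E IFF B) = True IFF True = True
B AND (D IFF (E IFF B)) = False AND True = False
(B AND (D IFF (E IFF B))) IMPLIES D = False IMPLIES True = True
((B AND (D IFF (E IFF B))) IMPLIES D) XOR D = True XOR True = False
E IMPLIES D = False IMPLIES True = True
NOT (E IMPLIES D) = NOT True = False
NOT NOT (E IMPLIES D) = NOT False = True
E OR NOT NOT (E IMPLIES D) = False OR True = True
(E OR NOT NOT (E IMPLIES D)) IMPLIES D = True IMPLIES True = True
B XOR E = False XOR False = False
(B XOR E) IFF E = False IFF False = True
((E OR NOT NOT (E IMPLIES D)) IMPLIES D) XOR ((B XOR E) IFF E) = True XOR True = False
NOT (((E OR NOT NOT (E IMPLIES D)) IMPLIES D) XOR ((B XOR E) IFF E)) = NOT False = True
D OR B = True OR False = True
(D OR B) IMPLIES B = True IMPLIES False = False
B XOR ((D OR B) IMPLIES B) = False XOR False = False
NOT (((E OR NOT NOT (E IMPLIES D)) IMPLIES D) XOR ((B XOR E) IFF E)) OR (B XOR ((D OR B) IMPLIES B)) = True OR False = True
(((B AND (D IFF (E IFF B))) IMPLIES D) XOR D) XOR (NOT (((E OR NOT NOT (E IMPLIES D)) IMPLIES D) XOR ((B XOR E) IFF E)) OR (B XOR ((D OR B) IMPLIES B))) = False XOR True = True

True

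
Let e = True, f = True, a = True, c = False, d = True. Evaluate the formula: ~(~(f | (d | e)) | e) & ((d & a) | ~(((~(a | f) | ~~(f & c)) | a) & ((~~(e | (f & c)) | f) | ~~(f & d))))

d | e = True | True = True
f | (d | e) = True | True = True
~(f | (d | e)) = ~True = False
~(f | (d | e)) | e = False | True = True
~(~(f | (d | e)) | e) = ~True = False
d & a = True & True = True
a | f = True | True = True
~(a | f) = ~True = False
f & c = True & False = False
~(f & c) = ~False = True
~~(f & c) = ~True = False
~(a | f) | ~~(f & c) = False | False = False
(~(a | f) | ~~(f & c)) | a = False | True = True
f & c = True & False = False
e | (f & c) = True | False = True
~(e | (f & c)) = ~True = False
~~(e | (f & c)) = ~False = True
~~(e | (f & c)) | f = True | True = True
f & d = True & True = True
~(f & d) = ~True = False
~~(f & d) = ~False = True
(~~(e | (f & c)) | f) | ~~(f & d) = True | True = True
((~(a | f) | ~~(f & c)) | a) & ((~~(e | (f & c)) | f) | ~~(f & d)) = True & True = True
~(((~(a | f) | ~~(f & c)) | a) & ((~~(e | (f & c)) | f) | ~~(f & d))) = ~True = False
(d & a) | ~(((~(a | f) | ~~(f & c)) | a) & ((~~(e | (f & c)) | f) | ~~(f & d))) = True | False = True
~(~(f | (d | e)) | e) & ((d & a) | ~(((~(a | f) | ~~(f & c)) | a) & ((~~(e | (f & c)) | f) | ~~(f & d)))) = False & True = False

False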